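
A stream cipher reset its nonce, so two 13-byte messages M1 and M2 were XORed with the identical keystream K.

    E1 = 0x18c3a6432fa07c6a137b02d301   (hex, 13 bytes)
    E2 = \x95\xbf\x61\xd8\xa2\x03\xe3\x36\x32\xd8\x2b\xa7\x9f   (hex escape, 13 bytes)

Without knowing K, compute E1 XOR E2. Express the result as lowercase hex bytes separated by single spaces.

E1 ⊕ E2 = (M1 ⊕ K) ⊕ (M2 ⊕ K) = M1 ⊕ M2 — the shared key cancels under XOR.
00011000 ⊕ 10010101 = 10001101
11000011 ⊕ 10111111 = 01111100
10100110 ⊕ 01100001 = 11000111
01000011 ⊕ 11011000 = 10011011
00101111 ⊕ 10100010 = 10001101
10100000 ⊕ 00000011 = 10100011
01111100 ⊕ 11100011 = 10011111
01101010 ⊕ 00110110 = 01011100
00010011 ⊕ 00110010 = 00100001
01111011 ⊕ 11011000 = 10100011
00000010 ⊕ 00101011 = 00101001
11010011 ⊕ 10100111 = 01110100
00000001 ⊕ 10011111 = 10011110

8d 7c c7 9b 8d a3 9f 5c 21 a3 29 74 9e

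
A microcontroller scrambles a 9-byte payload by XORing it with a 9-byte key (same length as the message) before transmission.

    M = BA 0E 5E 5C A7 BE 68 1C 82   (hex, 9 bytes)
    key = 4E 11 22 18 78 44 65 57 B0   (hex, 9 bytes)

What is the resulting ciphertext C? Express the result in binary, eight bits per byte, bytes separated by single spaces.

11110100 00011111 01111100 01000100 11011111 11111010 00001101 01001011 00110010

XOR is its own inverse, so applying the key byte-wise gives the result directly.
byte 0: ba ⊕ 4e = f4
byte 1: 0e ⊕ 11 = 1f
byte 2: 5e ⊕ 22 = 7c
byte 3: 5c ⊕ 18 = 44
byte 4: a7 ⊕ 78 = df
byte 5: be ⊕ 44 = fa
byte 6: 68 ⊕ 65 = 0d
byte 7: 1c ⊕ 57 = 4b
byte 8: 82 ⊕ b0 = 32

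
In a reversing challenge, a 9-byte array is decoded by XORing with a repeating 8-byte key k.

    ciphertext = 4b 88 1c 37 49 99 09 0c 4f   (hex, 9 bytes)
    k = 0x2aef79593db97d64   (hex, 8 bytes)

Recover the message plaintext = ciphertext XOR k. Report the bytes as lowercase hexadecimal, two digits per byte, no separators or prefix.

6167656e7420746865

The 8-byte key repeats, so the effective keystream is 2a ef 79 59 3d b9 7d 64 2a.
byte 0: 01001011 ^ 00101010 = 01100001
byte 1: 10001000 ^ 11101111 = 01100111
byte 2: 00011100 ^ 01111001 = 01100101
byte 3: 00110111 ^ 01011001 = 01101110
byte 4: 01001001 ^ 00111101 = 01110100
byte 5: 10011001 ^ 10111001 = 00100000
byte 6: 00001001 ^ 01111101 = 01110100
byte 7: 00001100 ^ 01100100 = 01101000
byte 8: 01001111 ^ 00101010 = 01100101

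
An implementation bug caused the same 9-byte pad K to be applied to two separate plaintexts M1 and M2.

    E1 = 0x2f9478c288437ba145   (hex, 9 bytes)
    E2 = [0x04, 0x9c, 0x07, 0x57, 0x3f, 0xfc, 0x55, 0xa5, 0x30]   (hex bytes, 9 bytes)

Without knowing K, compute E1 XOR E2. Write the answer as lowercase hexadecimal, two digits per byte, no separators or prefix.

E1 ⊕ E2 = (M1 ⊕ K) ⊕ (M2 ⊕ K) = M1 ⊕ M2 — the shared key cancels under XOR.
2f ⊕ 04 = 2b
94 ⊕ 9c = 08
78 ⊕ 07 = 7f
c2 ⊕ 57 = 95
88 ⊕ 3f = b7
43 ⊕ fc = bf
7b ⊕ 55 = 2e
a1 ⊕ a5 = 04
45 ⊕ 30 = 75

2b087f95b7bf2e0475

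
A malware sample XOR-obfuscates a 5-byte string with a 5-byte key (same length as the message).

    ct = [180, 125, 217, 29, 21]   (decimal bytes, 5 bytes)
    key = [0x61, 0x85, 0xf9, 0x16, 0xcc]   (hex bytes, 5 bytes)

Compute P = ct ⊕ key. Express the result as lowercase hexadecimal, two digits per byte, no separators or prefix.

d5f8200bd9

XOR is its own inverse, so applying the key byte-wise gives the result directly.
byte 0: 180 ⊕  97 = 213
byte 1: 125 ⊕ 133 = 248
byte 2: 217 ⊕ 249 =  32
byte 3:  29 ⊕  22 =  11
byte 4:  21 ⊕ 204 = 217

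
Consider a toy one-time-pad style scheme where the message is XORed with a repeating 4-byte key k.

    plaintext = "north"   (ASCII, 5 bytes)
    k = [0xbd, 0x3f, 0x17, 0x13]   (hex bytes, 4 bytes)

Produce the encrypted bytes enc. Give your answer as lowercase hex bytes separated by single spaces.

The 4-byte key repeats, so the effective keystream is bd 3f 17 13 bd.
byte 0: 110 xor 189 = 211
byte 1: 111 xor  63 =  80
byte 2: 114 xor  23 = 101
byte 3: 116 xor  19 = 103
byte 4: 104 xor 189 = 213

d3 50 65 67 d5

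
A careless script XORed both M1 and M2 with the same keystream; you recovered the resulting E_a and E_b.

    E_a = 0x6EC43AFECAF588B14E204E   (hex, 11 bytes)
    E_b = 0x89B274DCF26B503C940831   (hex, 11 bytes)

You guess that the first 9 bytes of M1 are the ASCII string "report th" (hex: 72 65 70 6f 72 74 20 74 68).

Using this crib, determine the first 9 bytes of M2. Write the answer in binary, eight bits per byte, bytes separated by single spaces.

10010101 00010011 00111110 01001101 01001010 11101010 11111000 11111001 10110010

First, E_a ⊕ E_b = (M1 ⊕ K) ⊕ (M2 ⊕ K) = M1 ⊕ M2, so the key drops out. Then M2 = (M1 ⊕ M2) ⊕ M1 over the first 9 bytes.
byte 0: (6e ⊕ 89) ⊕ 72 = e7 ⊕ 72 = 95
byte 1: (c4 ⊕ b2) ⊕ 65 = 76 ⊕ 65 = 13
byte 2: (3a ⊕ 74) ⊕ 70 = 4e ⊕ 70 = 3e
byte 3: (fe ⊕ dc) ⊕ 6f = 22 ⊕ 6f = 4d
byte 4: (ca ⊕ f2) ⊕ 72 = 38 ⊕ 72 = 4a
byte 5: (f5 ⊕ 6b) ⊕ 74 = 9e ⊕ 74 = ea
byte 6: (88 ⊕ 50) ⊕ 20 = d8 ⊕ 20 = f8
byte 7: (b1 ⊕ 3c) ⊕ 74 = 8d ⊕ 74 = f9
byte 8: (4e ⊕ 94) ⊕ 68 = da ⊕ 68 = b2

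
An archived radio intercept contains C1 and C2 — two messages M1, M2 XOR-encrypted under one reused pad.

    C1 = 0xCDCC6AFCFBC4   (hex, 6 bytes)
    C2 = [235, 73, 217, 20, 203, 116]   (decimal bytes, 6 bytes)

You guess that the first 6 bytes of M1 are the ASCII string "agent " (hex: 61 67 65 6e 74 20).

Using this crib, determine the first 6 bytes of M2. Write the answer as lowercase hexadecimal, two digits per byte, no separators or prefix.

First, C1 ⊕ C2 = (M1 ⊕ K) ⊕ (M2 ⊕ K) = M1 ⊕ M2, so the key drops out. Then M2 = (M1 ⊕ M2) ⊕ M1 over the first 6 bytes.
byte 0: (cd ^ eb) ^ 61 = 26 ^ 61 = 47
byte 1: (cc ^ 49) ^ 67 = 85 ^ 67 = e2
byte 2: (6a ^ d9) ^ 65 = b3 ^ 65 = d6
byte 3: (fc ^ 14) ^ 6e = e8 ^ 6e = 86
byte 4: (fb ^ cb) ^ 74 = 30 ^ 74 = 44
byte 5: (c4 ^ 74) ^ 20 = b0 ^ 20 = 90

47e2d6864490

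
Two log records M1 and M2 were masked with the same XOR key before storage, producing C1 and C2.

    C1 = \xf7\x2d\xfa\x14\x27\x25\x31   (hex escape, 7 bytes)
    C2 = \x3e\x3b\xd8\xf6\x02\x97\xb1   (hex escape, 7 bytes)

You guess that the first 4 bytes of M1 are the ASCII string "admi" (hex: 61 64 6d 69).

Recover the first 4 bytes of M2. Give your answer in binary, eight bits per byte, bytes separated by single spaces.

10101000 01110010 01001111 10001011

First, C1 ⊕ C2 = (M1 ⊕ K) ⊕ (M2 ⊕ K) = M1 ⊕ M2, so the key drops out. Then M2 = (M1 ⊕ M2) ⊕ M1 over the first 4 bytes.
byte 0: (f7 ^ 3e) ^ 61 = c9 ^ 61 = a8
byte 1: (2d ^ 3b) ^ 64 = 16 ^ 64 = 72
byte 2: (fa ^ d8) ^ 6d = 22 ^ 6d = 4f
byte 3: (14 ^ f6) ^ 69 = e2 ^ 69 = 8b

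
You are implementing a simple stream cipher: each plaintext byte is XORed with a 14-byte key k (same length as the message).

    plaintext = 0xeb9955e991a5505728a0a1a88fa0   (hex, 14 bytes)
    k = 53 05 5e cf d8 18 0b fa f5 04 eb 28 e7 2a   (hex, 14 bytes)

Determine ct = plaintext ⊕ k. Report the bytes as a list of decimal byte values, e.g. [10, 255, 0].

XOR is its own inverse, so applying the key byte-wise gives the result directly.
235 ⊕  83 = 184
153 ⊕   5 = 156
 85 ⊕  94 =  11
233 ⊕ 207 =  38
145 ⊕ 216 =  73
165 ⊕  24 = 189
 80 ⊕  11 =  91
 87 ⊕ 250 = 173
 40 ⊕ 245 = 221
160 ⊕   4 = 164
161 ⊕ 235 =  74
168 ⊕  40 = 128
143 ⊕ 231 = 104
160 ⊕  42 = 138

[184, 156, 11, 38, 73, 189, 91, 173, 221, 164, 74, 128, 104, 138]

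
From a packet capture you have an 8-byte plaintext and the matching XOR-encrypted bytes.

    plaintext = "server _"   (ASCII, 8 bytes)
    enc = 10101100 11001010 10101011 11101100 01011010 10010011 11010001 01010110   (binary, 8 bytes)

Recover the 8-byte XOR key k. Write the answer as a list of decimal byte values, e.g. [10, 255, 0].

[223, 175, 217, 154, 63, 225, 241, 9]

Since enc = plaintext ⊕ k, XORing both sides with plaintext gives k = plaintext ⊕ enc.
73 ⊕ ac = df
65 ⊕ ca = af
72 ⊕ ab = d9
76 ⊕ ec = 9a
65 ⊕ 5a = 3f
72 ⊕ 93 = e1
20 ⊕ d1 = f1
5f ⊕ 56 = 09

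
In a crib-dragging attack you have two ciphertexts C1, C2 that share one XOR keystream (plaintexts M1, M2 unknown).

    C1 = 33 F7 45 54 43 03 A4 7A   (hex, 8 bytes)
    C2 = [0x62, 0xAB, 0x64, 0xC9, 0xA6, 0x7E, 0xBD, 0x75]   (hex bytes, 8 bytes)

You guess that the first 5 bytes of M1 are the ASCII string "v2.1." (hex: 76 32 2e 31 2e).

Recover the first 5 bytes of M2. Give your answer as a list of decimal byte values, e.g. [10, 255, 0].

First, C1 ⊕ C2 = (M1 ⊕ K) ⊕ (M2 ⊕ K) = M1 ⊕ M2, so the key drops out. Then M2 = (M1 ⊕ M2) ⊕ M1 over the first 5 bytes.
byte 0: (33 ⊕ 62) ⊕ 76 = 51 ⊕ 76 = 27
byte 1: (f7 ⊕ ab) ⊕ 32 = 5c ⊕ 32 = 6e
byte 2: (45 ⊕ 64) ⊕ 2e = 21 ⊕ 2e = 0f
byte 3: (54 ⊕ c9) ⊕ 31 = 9d ⊕ 31 = ac
byte 4: (43 ⊕ a6) ⊕ 2e = e5 ⊕ 2e = cb

[39, 110, 15, 172, 203]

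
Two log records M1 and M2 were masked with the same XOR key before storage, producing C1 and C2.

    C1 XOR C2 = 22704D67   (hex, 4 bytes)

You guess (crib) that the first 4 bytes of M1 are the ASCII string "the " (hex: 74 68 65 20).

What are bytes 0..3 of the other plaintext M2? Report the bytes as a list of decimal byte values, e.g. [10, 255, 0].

Since C1 ⊕ C2 = M1 ⊕ M2, XORing with the guessed M1 bytes yields the corresponding M2 bytes: M2 = (C1 ⊕ C2) ⊕ M1.
00100010 ^ 01110100 = 01010110
01110000 ^ 01101000 = 00011000
01001101 ^ 01100101 = 00101000
01100111 ^ 00100000 = 01000111

[86, 24, 40, 71]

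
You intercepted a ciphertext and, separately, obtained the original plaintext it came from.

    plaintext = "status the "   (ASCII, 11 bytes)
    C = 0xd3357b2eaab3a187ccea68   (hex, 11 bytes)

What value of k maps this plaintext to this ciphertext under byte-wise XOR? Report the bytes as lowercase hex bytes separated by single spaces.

Since C = plaintext ⊕ k, XORing both sides with plaintext gives k = plaintext ⊕ C.
73 ^ d3 = a0
74 ^ 35 = 41
61 ^ 7b = 1a
74 ^ 2e = 5a
75 ^ aa = df
73 ^ b3 = c0
20 ^ a1 = 81
74 ^ 87 = f3
68 ^ cc = a4
65 ^ ea = 8f
20 ^ 68 = 48

a0 41 1a 5a df c0 81 f3 a4 8f 48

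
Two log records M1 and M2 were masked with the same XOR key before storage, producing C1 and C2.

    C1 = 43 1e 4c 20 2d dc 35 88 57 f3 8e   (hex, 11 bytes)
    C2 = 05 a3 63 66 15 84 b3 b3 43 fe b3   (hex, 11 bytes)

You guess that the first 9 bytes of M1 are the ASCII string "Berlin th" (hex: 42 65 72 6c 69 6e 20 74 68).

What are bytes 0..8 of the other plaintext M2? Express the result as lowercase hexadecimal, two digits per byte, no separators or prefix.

04d85d2a5136a64f7c

First, C1 ⊕ C2 = (M1 ⊕ K) ⊕ (M2 ⊕ K) = M1 ⊕ M2, so the key drops out. Then M2 = (M1 ⊕ M2) ⊕ M1 over the first 9 bytes.
byte 0: (43 XOR 05) XOR 42 = 46 XOR 42 = 04
byte 1: (1e XOR a3) XOR 65 = bd XOR 65 = d8
byte 2: (4c XOR 63) XOR 72 = 2f XOR 72 = 5d
byte 3: (20 XOR 66) XOR 6c = 46 XOR 6c = 2a
byte 4: (2d XOR 15) XOR 69 = 38 XOR 69 = 51
byte 5: (dc XOR 84) XOR 6e = 58 XOR 6e = 36
byte 6: (35 XOR b3) XOR 20 = 86 XOR 20 = a6
byte 7: (88 XOR b3) XOR 74 = 3b XOR 74 = 4f
byte 8: (57 XOR 43) XOR 68 = 14 XOR 68 = 7c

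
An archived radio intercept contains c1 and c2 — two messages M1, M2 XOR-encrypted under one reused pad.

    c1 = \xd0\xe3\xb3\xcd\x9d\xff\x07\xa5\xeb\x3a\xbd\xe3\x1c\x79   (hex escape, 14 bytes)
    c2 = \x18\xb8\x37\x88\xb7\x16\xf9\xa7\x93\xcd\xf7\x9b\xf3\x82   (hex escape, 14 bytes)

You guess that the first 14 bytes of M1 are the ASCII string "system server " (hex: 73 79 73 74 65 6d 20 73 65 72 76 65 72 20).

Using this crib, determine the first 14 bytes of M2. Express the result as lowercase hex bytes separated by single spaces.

bb 22 f7 31 4f 84 de 71 1d 85 3c 1d 9d db

First, c1 ⊕ c2 = (M1 ⊕ K) ⊕ (M2 ⊕ K) = M1 ⊕ M2, so the key drops out. Then M2 = (M1 ⊕ M2) ⊕ M1 over the first 14 bytes.
byte 0: (d0 xor 18) xor 73 = c8 xor 73 = bb
byte 1: (e3 xor b8) xor 79 = 5b xor 79 = 22
byte 2: (b3 xor 37) xor 73 = 84 xor 73 = f7
byte 3: (cd xor 88) xor 74 = 45 xor 74 = 31
byte 4: (9d xor b7) xor 65 = 2a xor 65 = 4f
byte 5: (ff xor 16) xor 6d = e9 xor 6d = 84
byte 6: (07 xor f9) xor 20 = fe xor 20 = de
byte 7: (a5 xor a7) xor 73 = 02 xor 73 = 71
byte 8: (eb xor 93) xor 65 = 78 xor 65 = 1d
byte 9: (3a xor cd) xor 72 = f7 xor 72 = 85
byte 10: (bd xor f7) xor 76 = 4a xor 76 = 3c
byte 11: (e3 xor 9b) xor 65 = 78 xor 65 = 1d
byte 12: (1c xor f3) xor 72 = ef xor 72 = 9d
byte 13: (79 xor 82) xor 20 = fb xor 20 = db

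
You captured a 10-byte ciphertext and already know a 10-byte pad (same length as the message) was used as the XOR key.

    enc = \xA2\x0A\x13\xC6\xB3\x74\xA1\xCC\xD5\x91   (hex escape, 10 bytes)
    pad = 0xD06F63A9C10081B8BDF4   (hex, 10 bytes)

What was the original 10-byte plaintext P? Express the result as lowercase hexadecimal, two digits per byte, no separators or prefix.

XOR is its own inverse, so applying the key byte-wise gives the result directly.
a2 XOR d0 = 72
0a XOR 6f = 65
13 XOR 63 = 70
c6 XOR a9 = 6f
b3 XOR c1 = 72
74 XOR 00 = 74
a1 XOR 81 = 20
cc XOR b8 = 74
d5 XOR bd = 68
91 XOR f4 = 65

7265706f727420746865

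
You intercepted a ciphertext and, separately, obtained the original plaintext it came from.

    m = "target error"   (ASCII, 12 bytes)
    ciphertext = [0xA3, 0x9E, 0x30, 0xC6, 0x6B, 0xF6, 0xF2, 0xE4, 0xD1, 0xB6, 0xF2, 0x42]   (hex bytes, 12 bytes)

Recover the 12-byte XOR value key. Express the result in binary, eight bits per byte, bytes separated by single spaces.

11010111 11111111 01000010 10100001 00001110 10000010 11010010 10000001 10100011 11000100 10011101 00110000

Since ciphertext = m ⊕ key, XORing both sides with m gives key = m ⊕ ciphertext.
116 xor 163 = 215
 97 xor 158 = 255
114 xor  48 =  66
103 xor 198 = 161
101 xor 107 =  14
116 xor 246 = 130
 32 xor 242 = 210
101 xor 228 = 129
114 xor 209 = 163
114 xor 182 = 196
111 xor 242 = 157
114 xor  66 =  48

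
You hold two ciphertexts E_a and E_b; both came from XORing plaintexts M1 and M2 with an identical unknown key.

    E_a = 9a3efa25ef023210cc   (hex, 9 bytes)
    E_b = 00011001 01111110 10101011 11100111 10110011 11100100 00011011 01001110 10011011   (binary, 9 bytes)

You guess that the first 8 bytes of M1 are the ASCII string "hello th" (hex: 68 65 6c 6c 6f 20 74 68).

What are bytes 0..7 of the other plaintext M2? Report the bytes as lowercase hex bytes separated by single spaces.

eb 25 3d ae 33 c6 5d 36

First, E_a ⊕ E_b = (M1 ⊕ K) ⊕ (M2 ⊕ K) = M1 ⊕ M2, so the key drops out. Then M2 = (M1 ⊕ M2) ⊕ M1 over the first 8 bytes.
byte 0: (9a ⊕ 19) ⊕ 68 = 83 ⊕ 68 = eb
byte 1: (3e ⊕ 7e) ⊕ 65 = 40 ⊕ 65 = 25
byte 2: (fa ⊕ ab) ⊕ 6c = 51 ⊕ 6c = 3d
byte 3: (25 ⊕ e7) ⊕ 6c = c2 ⊕ 6c = ae
byte 4: (ef ⊕ b3) ⊕ 6f = 5c ⊕ 6f = 33
byte 5: (02 ⊕ e4) ⊕ 20 = e6 ⊕ 20 = c6
byte 6: (32 ⊕ 1b) ⊕ 74 = 29 ⊕ 74 = 5d
byte 7: (10 ⊕ 4e) ⊕ 68 = 5e ⊕ 68 = 36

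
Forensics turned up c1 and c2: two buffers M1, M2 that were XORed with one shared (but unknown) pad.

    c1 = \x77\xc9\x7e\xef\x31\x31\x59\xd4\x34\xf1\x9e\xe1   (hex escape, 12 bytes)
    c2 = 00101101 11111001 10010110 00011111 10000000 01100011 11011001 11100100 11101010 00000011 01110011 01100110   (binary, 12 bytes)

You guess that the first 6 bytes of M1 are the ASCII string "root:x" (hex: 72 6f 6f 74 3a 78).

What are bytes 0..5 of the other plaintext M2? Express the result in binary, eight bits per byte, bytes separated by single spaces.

00101000 01011111 10000111 10000100 10001011 00101010

First, c1 ⊕ c2 = (M1 ⊕ K) ⊕ (M2 ⊕ K) = M1 ⊕ M2, so the key drops out. Then M2 = (M1 ⊕ M2) ⊕ M1 over the first 6 bytes.
byte 0: (77 xor 2d) xor 72 = 5a xor 72 = 28
byte 1: (c9 xor f9) xor 6f = 30 xor 6f = 5f
byte 2: (7e xor 96) xor 6f = e8 xor 6f = 87
byte 3: (ef xor 1f) xor 74 = f0 xor 74 = 84
byte 4: (31 xor 80) xor 3a = b1 xor 3a = 8b
byte 5: (31 xor 63) xor 78 = 52 xor 78 = 2a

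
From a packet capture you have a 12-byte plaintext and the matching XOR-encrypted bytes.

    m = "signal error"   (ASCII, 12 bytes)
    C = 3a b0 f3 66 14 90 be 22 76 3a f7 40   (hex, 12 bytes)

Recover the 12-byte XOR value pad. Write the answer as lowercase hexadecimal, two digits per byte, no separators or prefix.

Since C = m ⊕ pad, XORing both sides with m gives pad = m ⊕ C.
byte 0: 73 ⊕ 3a = 49
byte 1: 69 ⊕ b0 = d9
byte 2: 67 ⊕ f3 = 94
byte 3: 6e ⊕ 66 = 08
byte 4: 61 ⊕ 14 = 75
byte 5: 6c ⊕ 90 = fc
byte 6: 20 ⊕ be = 9e
byte 7: 65 ⊕ 22 = 47
byte 8: 72 ⊕ 76 = 04
byte 9: 72 ⊕ 3a = 48
byte 10: 6f ⊕ f7 = 98
byte 11: 72 ⊕ 40 = 32

49d9940875fc9e4704489832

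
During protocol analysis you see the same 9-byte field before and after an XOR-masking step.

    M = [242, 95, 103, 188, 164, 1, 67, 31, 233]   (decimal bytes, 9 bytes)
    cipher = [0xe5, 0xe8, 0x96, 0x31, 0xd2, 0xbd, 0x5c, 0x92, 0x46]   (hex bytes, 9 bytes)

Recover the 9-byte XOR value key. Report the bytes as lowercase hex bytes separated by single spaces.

Since cipher = M ⊕ key, XORing both sides with M gives key = M ⊕ cipher.
byte 0: f2 xor e5 = 17
byte 1: 5f xor e8 = b7
byte 2: 67 xor 96 = f1
byte 3: bc xor 31 = 8d
byte 4: a4 xor d2 = 76
byte 5: 01 xor bd = bc
byte 6: 43 xor 5c = 1f
byte 7: 1f xor 92 = 8d
byte 8: e9 xor 46 = af

17 b7 f1 8d 76 bc 1f 8d af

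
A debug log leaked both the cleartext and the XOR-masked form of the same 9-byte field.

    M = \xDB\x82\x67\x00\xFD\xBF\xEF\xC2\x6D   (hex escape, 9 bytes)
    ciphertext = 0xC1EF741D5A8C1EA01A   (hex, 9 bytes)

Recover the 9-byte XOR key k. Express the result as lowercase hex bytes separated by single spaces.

Since ciphertext = M ⊕ k, XORing both sides with M gives k = M ⊕ ciphertext.
11011011 XOR 11000001 = 00011010
10000010 XOR 11101111 = 01101101
01100111 XOR 01110100 = 00010011
00000000 XOR 00011101 = 00011101
11111101 XOR 01011010 = 10100111
10111111 XOR 10001100 = 00110011
11101111 XOR 00011110 = 11110001
11000010 XOR 10100000 = 01100010
01101101 XOR 00011010 = 01110111

1a 6d 13 1d a7 33 f1 62 77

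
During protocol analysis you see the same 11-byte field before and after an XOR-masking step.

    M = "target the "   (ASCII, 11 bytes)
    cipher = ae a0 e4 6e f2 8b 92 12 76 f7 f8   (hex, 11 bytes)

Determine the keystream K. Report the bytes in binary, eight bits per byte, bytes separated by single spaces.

11011010 11000001 10010110 00001001 10010111 11111111 10110010 01100110 00011110 10010010 11011000

Since cipher = M ⊕ K, XORing both sides with M gives K = M ⊕ cipher.
74 xor ae = da
61 xor a0 = c1
72 xor e4 = 96
67 xor 6e = 09
65 xor f2 = 97
74 xor 8b = ff
20 xor 92 = b2
74 xor 12 = 66
68 xor 76 = 1e
65 xor f7 = 92
20 xor f8 = d8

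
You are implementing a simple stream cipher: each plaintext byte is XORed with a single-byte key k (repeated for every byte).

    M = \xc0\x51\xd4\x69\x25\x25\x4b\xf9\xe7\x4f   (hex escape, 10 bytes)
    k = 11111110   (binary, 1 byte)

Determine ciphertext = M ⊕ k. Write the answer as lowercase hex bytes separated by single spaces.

The 1-byte key repeats, so the effective keystream is fe fe fe fe fe fe fe fe fe fe.
byte 0: 11000000 xor 11111110 = 00111110
byte 1: 01010001 xor 11111110 = 10101111
byte 2: 11010100 xor 11111110 = 00101010
byte 3: 01101001 xor 11111110 = 10010111
byte 4: 00100101 xor 11111110 = 11011011
byte 5: 00100101 xor 11111110 = 11011011
byte 6: 01001011 xor 11111110 = 10110101
byte 7: 11111001 xor 11111110 = 00000111
byte 8: 11100111 xor 11111110 = 00011001
byte 9: 01001111 xor 11111110 = 10110001

3e af 2a 97 db db b5 07 19 b1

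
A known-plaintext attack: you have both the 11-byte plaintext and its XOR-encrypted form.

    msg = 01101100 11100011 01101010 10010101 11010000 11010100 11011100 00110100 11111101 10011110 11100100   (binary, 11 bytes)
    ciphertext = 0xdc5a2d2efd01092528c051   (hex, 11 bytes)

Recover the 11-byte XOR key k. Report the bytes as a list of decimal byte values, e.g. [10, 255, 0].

[176, 185, 71, 187, 45, 213, 213, 17, 213, 94, 181]

Since ciphertext = msg ⊕ k, XORing both sides with msg gives k = msg ⊕ ciphertext.
01101100 xor 11011100 = 10110000
11100011 xor 01011010 = 10111001
01101010 xor 00101101 = 01000111
10010101 xor 00101110 = 10111011
11010000 xor 11111101 = 00101101
11010100 xor 00000001 = 11010101
11011100 xor 00001001 = 11010101
00110100 xor 00100101 = 00010001
11111101 xor 00101000 = 11010101
10011110 xor 11000000 = 01011110
11100100 xor 01010001 = 10110101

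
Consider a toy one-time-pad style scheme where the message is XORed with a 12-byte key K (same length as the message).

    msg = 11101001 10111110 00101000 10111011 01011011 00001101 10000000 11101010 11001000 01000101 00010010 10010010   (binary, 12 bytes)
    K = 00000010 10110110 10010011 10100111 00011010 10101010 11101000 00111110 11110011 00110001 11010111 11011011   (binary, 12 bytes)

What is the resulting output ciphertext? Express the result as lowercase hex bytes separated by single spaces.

eb 08 bb 1c 41 a7 68 d4 3b 74 c5 49

XOR is its own inverse, so applying the key byte-wise gives the result directly.
e9 ^ 02 = eb
be ^ b6 = 08
28 ^ 93 = bb
bb ^ a7 = 1c
5b ^ 1a = 41
0d ^ aa = a7
80 ^ e8 = 68
ea ^ 3e = d4
c8 ^ f3 = 3b
45 ^ 31 = 74
12 ^ d7 = c5
92 ^ db = 49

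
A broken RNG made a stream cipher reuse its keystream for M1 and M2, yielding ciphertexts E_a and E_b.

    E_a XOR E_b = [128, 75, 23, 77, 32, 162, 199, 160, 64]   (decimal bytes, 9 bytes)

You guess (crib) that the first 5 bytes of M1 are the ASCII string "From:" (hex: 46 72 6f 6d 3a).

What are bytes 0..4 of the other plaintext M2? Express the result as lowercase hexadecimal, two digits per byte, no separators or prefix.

Since E_a ⊕ E_b = M1 ⊕ M2, XORing with the guessed M1 bytes yields the corresponding M2 bytes: M2 = (E_a ⊕ E_b) ⊕ M1.
80 xor 46 = c6
4b xor 72 = 39
17 xor 6f = 78
4d xor 6d = 20
20 xor 3a = 1a

c63978201a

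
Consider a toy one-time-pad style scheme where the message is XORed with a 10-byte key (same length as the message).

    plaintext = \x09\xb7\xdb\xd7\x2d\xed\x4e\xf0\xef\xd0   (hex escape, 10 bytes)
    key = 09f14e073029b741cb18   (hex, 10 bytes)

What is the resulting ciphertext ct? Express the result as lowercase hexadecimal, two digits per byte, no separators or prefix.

004695d01dc4f9b124c8

XOR is its own inverse, so applying the key byte-wise gives the result directly.
  9 XOR   9 =   0
183 XOR 241 =  70
219 XOR  78 = 149
215 XOR   7 = 208
 45 XOR  48 =  29
237 XOR  41 = 196
 78 XOR 183 = 249
240 XOR  65 = 177
239 XOR 203 =  36
208 XOR  24 = 200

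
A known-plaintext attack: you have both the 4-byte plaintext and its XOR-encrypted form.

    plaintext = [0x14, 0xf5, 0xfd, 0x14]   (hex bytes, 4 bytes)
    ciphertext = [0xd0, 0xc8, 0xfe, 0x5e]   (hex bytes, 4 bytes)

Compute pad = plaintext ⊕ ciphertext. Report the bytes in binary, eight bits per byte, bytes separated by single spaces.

11000100 00111101 00000011 01001010

Since ciphertext = plaintext ⊕ pad, XORing both sides with plaintext gives pad = plaintext ⊕ ciphertext.
 20 XOR 208 = 196
245 XOR 200 =  61
253 XOR 254 =   3
 20 XOR  94 =  74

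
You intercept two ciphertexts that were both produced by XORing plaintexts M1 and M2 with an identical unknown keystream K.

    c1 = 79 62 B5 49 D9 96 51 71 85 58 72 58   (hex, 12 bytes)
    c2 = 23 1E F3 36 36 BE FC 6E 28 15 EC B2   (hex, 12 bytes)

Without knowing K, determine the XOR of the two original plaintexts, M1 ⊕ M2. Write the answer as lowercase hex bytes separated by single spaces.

c1 ⊕ c2 = (M1 ⊕ K) ⊕ (M2 ⊕ K) = M1 ⊕ M2 — the shared key cancels under XOR.
01111001 ^ 00100011 = 01011010
01100010 ^ 00011110 = 01111100
10110101 ^ 11110011 = 01000110
01001001 ^ 00110110 = 01111111
11011001 ^ 00110110 = 11101111
10010110 ^ 10111110 = 00101000
01010001 ^ 11111100 = 10101101
01110001 ^ 01101110 = 00011111
10000101 ^ 00101000 = 10101101
01011000 ^ 00010101 = 01001101
01110010 ^ 11101100 = 10011110
01011000 ^ 10110010 = 11101010

5a 7c 46 7f ef 28 ad 1f ad 4d 9e ea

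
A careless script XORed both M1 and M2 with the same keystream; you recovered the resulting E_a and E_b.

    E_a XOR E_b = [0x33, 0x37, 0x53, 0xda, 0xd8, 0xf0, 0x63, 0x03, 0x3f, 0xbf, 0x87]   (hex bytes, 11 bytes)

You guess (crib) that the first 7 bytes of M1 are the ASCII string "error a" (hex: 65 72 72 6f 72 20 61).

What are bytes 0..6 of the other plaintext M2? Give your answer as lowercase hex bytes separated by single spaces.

Since E_a ⊕ E_b = M1 ⊕ M2, XORing with the guessed M1 bytes yields the corresponding M2 bytes: M2 = (E_a ⊕ E_b) ⊕ M1.
00110011 XOR 01100101 = 01010110
00110111 XOR 01110010 = 01000101
01010011 XOR 01110010 = 00100001
11011010 XOR 01101111 = 10110101
11011000 XOR 01110010 = 10101010
11110000 XOR 00100000 = 11010000
01100011 XOR 01100001 = 00000010

56 45 21 b5 aa d0 02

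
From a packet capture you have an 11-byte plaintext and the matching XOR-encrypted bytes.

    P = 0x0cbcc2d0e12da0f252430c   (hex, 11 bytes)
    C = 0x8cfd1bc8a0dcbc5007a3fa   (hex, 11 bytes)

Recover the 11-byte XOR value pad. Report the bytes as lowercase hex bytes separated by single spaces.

80 41 d9 18 41 f1 1c a2 55 e0 f6

Since C = P ⊕ pad, XORing both sides with P gives pad = P ⊕ C.
 12 xor 140 = 128
188 xor 253 =  65
194 xor  27 = 217
208 xor 200 =  24
225 xor 160 =  65
 45 xor 220 = 241
160 xor 188 =  28
242 xor  80 = 162
 82 xor   7 =  85
 67 xor 163 = 224
 12 xor 250 = 246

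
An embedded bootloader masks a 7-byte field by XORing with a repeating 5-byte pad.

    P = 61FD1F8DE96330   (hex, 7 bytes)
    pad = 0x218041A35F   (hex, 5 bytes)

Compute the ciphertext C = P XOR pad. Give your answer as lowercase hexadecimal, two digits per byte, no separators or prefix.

407d5e2eb642b0

The 5-byte key repeats, so the effective keystream is 21 80 41 a3 5f 21 80.
byte 0: 01100001 ^ 00100001 = 01000000
byte 1: 11111101 ^ 10000000 = 01111101
byte 2: 00011111 ^ 01000001 = 01011110
byte 3: 10001101 ^ 10100011 = 00101110
byte 4: 11101001 ^ 01011111 = 10110110
byte 5: 01100011 ^ 00100001 = 01000010
byte 6: 00110000 ^ 10000000 = 10110000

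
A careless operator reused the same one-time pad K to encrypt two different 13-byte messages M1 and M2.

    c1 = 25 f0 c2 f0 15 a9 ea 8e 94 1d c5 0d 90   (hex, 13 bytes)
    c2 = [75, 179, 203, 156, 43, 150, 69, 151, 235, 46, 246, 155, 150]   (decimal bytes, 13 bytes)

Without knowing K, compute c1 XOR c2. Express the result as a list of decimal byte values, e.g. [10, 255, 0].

c1 ⊕ c2 = (M1 ⊕ K) ⊕ (M2 ⊕ K) = M1 ⊕ M2 — the shared key cancels under XOR.
25 ^ 4b = 6e
f0 ^ b3 = 43
c2 ^ cb = 09
f0 ^ 9c = 6c
15 ^ 2b = 3e
a9 ^ 96 = 3f
ea ^ 45 = af
8e ^ 97 = 19
94 ^ eb = 7f
1d ^ 2e = 33
c5 ^ f6 = 33
0d ^ 9b = 96
90 ^ 96 = 06

[110, 67, 9, 108, 62, 63, 175, 25, 127, 51, 51, 150, 6]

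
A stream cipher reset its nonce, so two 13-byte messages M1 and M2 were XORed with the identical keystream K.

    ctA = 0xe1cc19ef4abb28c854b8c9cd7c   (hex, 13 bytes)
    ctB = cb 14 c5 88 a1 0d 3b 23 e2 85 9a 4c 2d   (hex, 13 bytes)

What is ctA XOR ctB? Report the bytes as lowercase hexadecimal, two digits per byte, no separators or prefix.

2ad8dc67ebb613ebb63d538151

ctA ⊕ ctB = (M1 ⊕ K) ⊕ (M2 ⊕ K) = M1 ⊕ M2 — the shared key cancels under XOR.
e1 xor cb = 2a
cc xor 14 = d8
19 xor c5 = dc
ef xor 88 = 67
4a xor a1 = eb
bb xor 0d = b6
28 xor 3b = 13
c8 xor 23 = eb
54 xor e2 = b6
b8 xor 85 = 3d
c9 xor 9a = 53
cd xor 4c = 81
7c xor 2d = 51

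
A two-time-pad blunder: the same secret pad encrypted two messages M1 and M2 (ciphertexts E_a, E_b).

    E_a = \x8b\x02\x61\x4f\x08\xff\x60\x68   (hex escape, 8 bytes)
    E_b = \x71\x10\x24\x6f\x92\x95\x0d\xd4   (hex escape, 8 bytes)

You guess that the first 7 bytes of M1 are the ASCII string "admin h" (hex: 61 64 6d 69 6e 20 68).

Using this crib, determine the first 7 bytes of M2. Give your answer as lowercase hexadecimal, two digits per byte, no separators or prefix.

First, E_a ⊕ E_b = (M1 ⊕ K) ⊕ (M2 ⊕ K) = M1 ⊕ M2, so the key drops out. Then M2 = (M1 ⊕ M2) ⊕ M1 over the first 7 bytes.
byte 0: (8b xor 71) xor 61 = fa xor 61 = 9b
byte 1: (02 xor 10) xor 64 = 12 xor 64 = 76
byte 2: (61 xor 24) xor 6d = 45 xor 6d = 28
byte 3: (4f xor 6f) xor 69 = 20 xor 69 = 49
byte 4: (08 xor 92) xor 6e = 9a xor 6e = f4
byte 5: (ff xor 95) xor 20 = 6a xor 20 = 4a
byte 6: (60 xor 0d) xor 68 = 6d xor 68 = 05

9b762849f44a05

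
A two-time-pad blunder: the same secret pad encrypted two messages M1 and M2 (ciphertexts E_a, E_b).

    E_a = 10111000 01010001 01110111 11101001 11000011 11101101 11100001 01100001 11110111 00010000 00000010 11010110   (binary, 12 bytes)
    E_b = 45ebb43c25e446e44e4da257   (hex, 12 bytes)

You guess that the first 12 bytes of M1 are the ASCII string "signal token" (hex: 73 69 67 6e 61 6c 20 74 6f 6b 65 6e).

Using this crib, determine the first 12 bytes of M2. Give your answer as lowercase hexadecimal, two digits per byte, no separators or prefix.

8ed3a4bb876587f1d636c5ef

First, E_a ⊕ E_b = (M1 ⊕ K) ⊕ (M2 ⊕ K) = M1 ⊕ M2, so the key drops out. Then M2 = (M1 ⊕ M2) ⊕ M1 over the first 12 bytes.
byte 0: (b8 xor 45) xor 73 = fd xor 73 = 8e
byte 1: (51 xor eb) xor 69 = ba xor 69 = d3
byte 2: (77 xor b4) xor 67 = c3 xor 67 = a4
byte 3: (e9 xor 3c) xor 6e = d5 xor 6e = bb
byte 4: (c3 xor 25) xor 61 = e6 xor 61 = 87
byte 5: (ed xor e4) xor 6c = 09 xor 6c = 65
byte 6: (e1 xor 46) xor 20 = a7 xor 20 = 87
byte 7: (61 xor e4) xor 74 = 85 xor 74 = f1
byte 8: (f7 xor 4e) xor 6f = b9 xor 6f = d6
byte 9: (10 xor 4d) xor 6b = 5d xor 6b = 36
byte 10: (02 xor a2) xor 65 = a0 xor 65 = c5
byte 11: (d6 xor 57) xor 6e = 81 xor 6e = ef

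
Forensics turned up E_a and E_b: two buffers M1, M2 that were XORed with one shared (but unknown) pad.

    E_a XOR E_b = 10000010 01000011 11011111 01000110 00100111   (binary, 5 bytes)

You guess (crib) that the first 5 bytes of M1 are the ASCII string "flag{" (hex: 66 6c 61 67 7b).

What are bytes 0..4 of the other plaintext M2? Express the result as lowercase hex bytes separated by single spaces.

Since E_a ⊕ E_b = M1 ⊕ M2, XORing with the guessed M1 bytes yields the corresponding M2 bytes: M2 = (E_a ⊕ E_b) ⊕ M1.
82 XOR 66 = e4
43 XOR 6c = 2f
df XOR 61 = be
46 XOR 67 = 21
27 XOR 7b = 5c

e4 2f be 21 5c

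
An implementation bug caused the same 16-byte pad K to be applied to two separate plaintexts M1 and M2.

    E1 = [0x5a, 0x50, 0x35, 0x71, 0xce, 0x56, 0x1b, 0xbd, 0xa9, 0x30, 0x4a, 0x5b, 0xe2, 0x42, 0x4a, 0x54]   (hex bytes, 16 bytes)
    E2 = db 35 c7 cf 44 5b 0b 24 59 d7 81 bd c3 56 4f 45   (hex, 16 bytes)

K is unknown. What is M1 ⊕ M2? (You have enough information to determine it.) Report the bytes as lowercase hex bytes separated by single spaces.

81 65 f2 be 8a 0d 10 99 f0 e7 cb e6 21 14 05 11

E1 ⊕ E2 = (M1 ⊕ K) ⊕ (M2 ⊕ K) = M1 ⊕ M2 — the shared key cancels under XOR.
5a XOR db = 81
50 XOR 35 = 65
35 XOR c7 = f2
71 XOR cf = be
ce XOR 44 = 8a
56 XOR 5b = 0d
1b XOR 0b = 10
bd XOR 24 = 99
a9 XOR 59 = f0
30 XOR d7 = e7
4a XOR 81 = cb
5b XOR bd = e6
e2 XOR c3 = 21
42 XOR 56 = 14
4a XOR 4f = 05
54 XOR 45 = 11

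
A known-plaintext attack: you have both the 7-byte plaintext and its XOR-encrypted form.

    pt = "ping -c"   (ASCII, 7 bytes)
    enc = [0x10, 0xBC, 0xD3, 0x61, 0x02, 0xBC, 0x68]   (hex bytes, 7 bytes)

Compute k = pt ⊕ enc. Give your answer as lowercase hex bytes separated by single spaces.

Since enc = pt ⊕ k, XORing both sides with pt gives k = pt ⊕ enc.
01110000 xor 00010000 = 01100000
01101001 xor 10111100 = 11010101
01101110 xor 11010011 = 10111101
01100111 xor 01100001 = 00000110
00100000 xor 00000010 = 00100010
00101101 xor 10111100 = 10010001
01100011 xor 01101000 = 00001011

60 d5 bd 06 22 91 0b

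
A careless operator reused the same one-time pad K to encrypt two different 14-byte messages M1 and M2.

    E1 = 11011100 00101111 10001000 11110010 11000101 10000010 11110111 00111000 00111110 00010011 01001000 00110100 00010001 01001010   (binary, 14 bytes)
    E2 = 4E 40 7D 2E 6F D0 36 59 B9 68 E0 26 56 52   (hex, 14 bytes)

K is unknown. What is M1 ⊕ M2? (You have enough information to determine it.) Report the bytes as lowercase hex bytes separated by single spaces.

92 6f f5 dc aa 52 c1 61 87 7b a8 12 47 18

E1 ⊕ E2 = (M1 ⊕ K) ⊕ (M2 ⊕ K) = M1 ⊕ M2 — the shared key cancels under XOR.
11011100 XOR 01001110 = 10010010
00101111 XOR 01000000 = 01101111
10001000 XOR 01111101 = 11110101
11110010 XOR 00101110 = 11011100
11000101 XOR 01101111 = 10101010
10000010 XOR 11010000 = 01010010
11110111 XOR 00110110 = 11000001
00111000 XOR 01011001 = 01100001
00111110 XOR 10111001 = 10000111
00010011 XOR 01101000 = 01111011
01001000 XOR 11100000 = 10101000
00110100 XOR 00100110 = 00010010
00010001 XOR 01010110 = 01000111
01001010 XOR 01010010 = 00011000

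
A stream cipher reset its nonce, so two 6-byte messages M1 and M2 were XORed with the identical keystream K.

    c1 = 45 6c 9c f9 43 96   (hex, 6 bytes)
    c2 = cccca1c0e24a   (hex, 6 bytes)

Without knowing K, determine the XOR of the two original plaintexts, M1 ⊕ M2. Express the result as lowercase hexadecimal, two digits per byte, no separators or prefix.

89a03d39a1dc

c1 ⊕ c2 = (M1 ⊕ K) ⊕ (M2 ⊕ K) = M1 ⊕ M2 — the shared key cancels under XOR.
byte 0: 01000101 xor 11001100 = 10001001
byte 1: 01101100 xor 11001100 = 10100000
byte 2: 10011100 xor 10100001 = 00111101
byte 3: 11111001 xor 11000000 = 00111001
byte 4: 01000011 xor 11100010 = 10100001
byte 5: 10010110 xor 01001010 = 11011100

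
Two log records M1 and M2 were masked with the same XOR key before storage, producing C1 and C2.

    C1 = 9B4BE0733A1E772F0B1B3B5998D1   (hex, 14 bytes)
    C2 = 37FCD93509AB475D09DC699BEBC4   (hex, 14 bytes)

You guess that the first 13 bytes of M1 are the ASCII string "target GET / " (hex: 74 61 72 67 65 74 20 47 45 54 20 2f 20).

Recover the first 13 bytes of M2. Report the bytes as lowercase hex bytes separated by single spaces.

d8 d6 4b 21 56 c1 10 35 47 93 72 ed 53

First, C1 ⊕ C2 = (M1 ⊕ K) ⊕ (M2 ⊕ K) = M1 ⊕ M2, so the key drops out. Then M2 = (M1 ⊕ M2) ⊕ M1 over the first 13 bytes.
byte 0: (9b ⊕ 37) ⊕ 74 = ac ⊕ 74 = d8
byte 1: (4b ⊕ fc) ⊕ 61 = b7 ⊕ 61 = d6
byte 2: (e0 ⊕ d9) ⊕ 72 = 39 ⊕ 72 = 4b
byte 3: (73 ⊕ 35) ⊕ 67 = 46 ⊕ 67 = 21
byte 4: (3a ⊕ 09) ⊕ 65 = 33 ⊕ 65 = 56
byte 5: (1e ⊕ ab) ⊕ 74 = b5 ⊕ 74 = c1
byte 6: (77 ⊕ 47) ⊕ 20 = 30 ⊕ 20 = 10
byte 7: (2f ⊕ 5d) ⊕ 47 = 72 ⊕ 47 = 35
byte 8: (0b ⊕ 09) ⊕ 45 = 02 ⊕ 45 = 47
byte 9: (1b ⊕ dc) ⊕ 54 = c7 ⊕ 54 = 93
byte 10: (3b ⊕ 69) ⊕ 20 = 52 ⊕ 20 = 72
byte 11: (59 ⊕ 9b) ⊕ 2f = c2 ⊕ 2f = ed
byte 12: (98 ⊕ eb) ⊕ 20 = 73 ⊕ 20 = 53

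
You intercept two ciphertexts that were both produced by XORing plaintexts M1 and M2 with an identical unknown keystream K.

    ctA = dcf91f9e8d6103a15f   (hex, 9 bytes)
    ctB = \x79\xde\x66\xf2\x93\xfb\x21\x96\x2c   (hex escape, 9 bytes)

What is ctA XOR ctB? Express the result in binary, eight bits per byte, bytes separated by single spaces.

ctA ⊕ ctB = (M1 ⊕ K) ⊕ (M2 ⊕ K) = M1 ⊕ M2 — the shared key cancels under XOR.
11011100 xor 01111001 = 10100101
11111001 xor 11011110 = 00100111
00011111 xor 01100110 = 01111001
10011110 xor 11110010 = 01101100
10001101 xor 10010011 = 00011110
01100001 xor 11111011 = 10011010
00000011 xor 00100001 = 00100010
10100001 xor 10010110 = 00110111
01011111 xor 00101100 = 01110011

10100101 00100111 01111001 01101100 00011110 10011010 00100010 00110111 01110011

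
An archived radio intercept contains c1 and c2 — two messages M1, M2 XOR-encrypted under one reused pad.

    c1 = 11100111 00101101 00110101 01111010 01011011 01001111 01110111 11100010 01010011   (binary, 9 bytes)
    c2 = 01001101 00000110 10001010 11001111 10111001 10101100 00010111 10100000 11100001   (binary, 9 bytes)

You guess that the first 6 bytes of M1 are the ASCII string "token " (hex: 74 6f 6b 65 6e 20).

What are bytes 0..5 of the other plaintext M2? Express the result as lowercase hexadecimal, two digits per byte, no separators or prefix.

First, c1 ⊕ c2 = (M1 ⊕ K) ⊕ (M2 ⊕ K) = M1 ⊕ M2, so the key drops out. Then M2 = (M1 ⊕ M2) ⊕ M1 over the first 6 bytes.
byte 0: (e7 XOR 4d) XOR 74 = aa XOR 74 = de
byte 1: (2d XOR 06) XOR 6f = 2b XOR 6f = 44
byte 2: (35 XOR 8a) XOR 6b = bf XOR 6b = d4
byte 3: (7a XOR cf) XOR 65 = b5 XOR 65 = d0
byte 4: (5b XOR b9) XOR 6e = e2 XOR 6e = 8c
byte 5: (4f XOR ac) XOR 20 = e3 XOR 20 = c3

de44d4d08cc3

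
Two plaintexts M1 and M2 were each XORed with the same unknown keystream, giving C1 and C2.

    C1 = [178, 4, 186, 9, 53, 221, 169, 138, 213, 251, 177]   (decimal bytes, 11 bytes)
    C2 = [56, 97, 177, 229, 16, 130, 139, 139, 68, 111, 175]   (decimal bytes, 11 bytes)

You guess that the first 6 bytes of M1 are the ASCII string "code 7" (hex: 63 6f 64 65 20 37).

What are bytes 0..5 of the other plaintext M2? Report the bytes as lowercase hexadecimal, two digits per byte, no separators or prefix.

First, C1 ⊕ C2 = (M1 ⊕ K) ⊕ (M2 ⊕ K) = M1 ⊕ M2, so the key drops out. Then M2 = (M1 ⊕ M2) ⊕ M1 over the first 6 bytes.
byte 0: (b2 xor 38) xor 63 = 8a xor 63 = e9
byte 1: (04 xor 61) xor 6f = 65 xor 6f = 0a
byte 2: (ba xor b1) xor 64 = 0b xor 64 = 6f
byte 3: (09 xor e5) xor 65 = ec xor 65 = 89
byte 4: (35 xor 10) xor 20 = 25 xor 20 = 05
byte 5: (dd xor 82) xor 37 = 5f xor 37 = 68

e90a6f890568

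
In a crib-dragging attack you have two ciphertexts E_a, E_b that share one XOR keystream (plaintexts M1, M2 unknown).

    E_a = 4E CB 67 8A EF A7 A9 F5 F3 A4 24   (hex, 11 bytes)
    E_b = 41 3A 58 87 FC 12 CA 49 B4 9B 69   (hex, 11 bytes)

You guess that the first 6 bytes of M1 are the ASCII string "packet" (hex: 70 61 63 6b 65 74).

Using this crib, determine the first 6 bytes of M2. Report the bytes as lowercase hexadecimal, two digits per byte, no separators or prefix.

7f905c6676c1

First, E_a ⊕ E_b = (M1 ⊕ K) ⊕ (M2 ⊕ K) = M1 ⊕ M2, so the key drops out. Then M2 = (M1 ⊕ M2) ⊕ M1 over the first 6 bytes.
byte 0: (4e xor 41) xor 70 = 0f xor 70 = 7f
byte 1: (cb xor 3a) xor 61 = f1 xor 61 = 90
byte 2: (67 xor 58) xor 63 = 3f xor 63 = 5c
byte 3: (8a xor 87) xor 6b = 0d xor 6b = 66
byte 4: (ef xor fc) xor 65 = 13 xor 65 = 76
byte 5: (a7 xor 12) xor 74 = b5 xor 74 = c1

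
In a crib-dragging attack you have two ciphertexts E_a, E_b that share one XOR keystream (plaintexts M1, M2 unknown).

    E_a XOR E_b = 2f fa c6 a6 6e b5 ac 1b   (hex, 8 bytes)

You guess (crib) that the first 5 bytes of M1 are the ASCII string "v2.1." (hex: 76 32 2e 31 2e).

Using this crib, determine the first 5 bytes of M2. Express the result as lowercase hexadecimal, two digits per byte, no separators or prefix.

Since E_a ⊕ E_b = M1 ⊕ M2, XORing with the guessed M1 bytes yields the corresponding M2 bytes: M2 = (E_a ⊕ E_b) ⊕ M1.
2f ^ 76 = 59
fa ^ 32 = c8
c6 ^ 2e = e8
a6 ^ 31 = 97
6e ^ 2e = 40

59c8e89740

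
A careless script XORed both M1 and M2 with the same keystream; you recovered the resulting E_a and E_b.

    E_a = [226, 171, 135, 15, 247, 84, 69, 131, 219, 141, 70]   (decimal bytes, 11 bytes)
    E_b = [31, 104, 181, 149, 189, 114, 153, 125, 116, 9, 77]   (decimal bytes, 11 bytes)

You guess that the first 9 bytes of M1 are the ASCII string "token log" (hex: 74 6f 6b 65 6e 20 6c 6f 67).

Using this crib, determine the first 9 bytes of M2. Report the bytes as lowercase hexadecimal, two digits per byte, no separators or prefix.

89ac59ff2406b091c8

First, E_a ⊕ E_b = (M1 ⊕ K) ⊕ (M2 ⊕ K) = M1 ⊕ M2, so the key drops out. Then M2 = (M1 ⊕ M2) ⊕ M1 over the first 9 bytes.
byte 0: (e2 ^ 1f) ^ 74 = fd ^ 74 = 89
byte 1: (ab ^ 68) ^ 6f = c3 ^ 6f = ac
byte 2: (87 ^ b5) ^ 6b = 32 ^ 6b = 59
byte 3: (0f ^ 95) ^ 65 = 9a ^ 65 = ff
byte 4: (f7 ^ bd) ^ 6e = 4a ^ 6e = 24
byte 5: (54 ^ 72) ^ 20 = 26 ^ 20 = 06
byte 6: (45 ^ 99) ^ 6c = dc ^ 6c = b0
byte 7: (83 ^ 7d) ^ 6f = fe ^ 6f = 91
byte 8: (db ^ 74) ^ 67 = af ^ 67 = c8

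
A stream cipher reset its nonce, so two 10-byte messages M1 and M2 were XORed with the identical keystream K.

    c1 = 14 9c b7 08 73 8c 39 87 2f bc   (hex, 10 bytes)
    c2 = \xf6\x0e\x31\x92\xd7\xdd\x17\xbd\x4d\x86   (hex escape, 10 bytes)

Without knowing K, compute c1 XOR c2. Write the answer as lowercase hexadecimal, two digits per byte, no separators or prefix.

e292869aa4512e3a623a

c1 ⊕ c2 = (M1 ⊕ K) ⊕ (M2 ⊕ K) = M1 ⊕ M2 — the shared key cancels under XOR.
byte 0: 14 xor f6 = e2
byte 1: 9c xor 0e = 92
byte 2: b7 xor 31 = 86
byte 3: 08 xor 92 = 9a
byte 4: 73 xor d7 = a4
byte 5: 8c xor dd = 51
byte 6: 39 xor 17 = 2e
byte 7: 87 xor bd = 3a
byte 8: 2f xor 4d = 62
byte 9: bc xor 86 = 3a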